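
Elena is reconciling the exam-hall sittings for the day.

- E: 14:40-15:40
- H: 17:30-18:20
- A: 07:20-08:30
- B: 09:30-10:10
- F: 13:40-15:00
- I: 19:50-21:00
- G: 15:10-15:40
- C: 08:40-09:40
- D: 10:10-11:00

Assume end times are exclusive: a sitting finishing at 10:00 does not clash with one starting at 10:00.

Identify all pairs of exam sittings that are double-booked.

Sorted by start: A, C, B, D, F, E, G, H, I.
C starts after A ends, so nothing later overlaps A either.
B starts before C ends → C and B overlap.
D starts after C ends, so nothing later overlaps C either.
D starts exactly when B ends (back-to-back, no overlap), so nothing later overlaps B either.
F starts after D ends, so nothing later overlaps D either.
E starts before F ends → F and E overlap.
G starts after F ends, so nothing later overlaps F either.
G starts before E ends → E and G overlap.
H starts after E ends, so nothing later overlaps E either.
H starts after G ends, so nothing later overlaps G either.
I starts after H ends.

B & C, E & F, E & G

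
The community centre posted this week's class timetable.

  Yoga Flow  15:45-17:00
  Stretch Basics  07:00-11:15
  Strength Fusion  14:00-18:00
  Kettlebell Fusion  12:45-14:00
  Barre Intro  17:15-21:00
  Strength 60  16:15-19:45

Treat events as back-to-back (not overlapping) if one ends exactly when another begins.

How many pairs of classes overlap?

5

Sorted by start: Stretch Basics, Kettlebell Fusion, Strength Fusion, Yoga Flow, Strength 60, Barre Intro.
Kettlebell Fusion starts after Stretch Basics ends, so Stretch Basics has no further overlaps.
Strength Fusion starts exactly when Kettlebell Fusion ends (back-to-back, no overlap), so Kettlebell Fusion has no further overlaps.
Yoga Flow starts before Strength Fusion ends → Strength Fusion and Yoga Flow overlap.
Strength 60 starts before Strength Fusion ends → Strength Fusion and Strength 60 overlap.
Barre Intro starts before Strength Fusion ends → Strength Fusion and Barre Intro overlap.
Strength 60 starts before Yoga Flow ends → Yoga Flow and Strength 60 overlap.
Barre Intro starts after Yoga Flow ends.
Barre Intro starts before Strength 60 ends → Strength 60 and Barre Intro overlap.
Overlapping pairs: Barre Intro & Strength 60, Barre Intro & Strength Fusion, Strength 60 & Strength Fusion, Strength 60 & Yoga Flow, Strength Fusion & Yoga Flow — 5 in total.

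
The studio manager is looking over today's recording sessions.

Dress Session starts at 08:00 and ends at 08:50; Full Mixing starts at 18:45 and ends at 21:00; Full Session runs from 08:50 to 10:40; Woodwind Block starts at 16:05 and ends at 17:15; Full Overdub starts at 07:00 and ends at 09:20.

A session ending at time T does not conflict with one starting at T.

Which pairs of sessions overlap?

Dress Session & Full Overdub, Full Overdub & Full Session

Sorted by start: Full Overdub, Dress Session, Full Session, Woodwind Block, Full Mixing.
Dress Session starts before Full Overdub ends → Full Overdub and Dress Session overlap.
Full Session starts before Full Overdub ends → Full Overdub and Full Session overlap.
Woodwind Block starts after Full Overdub ends, so Full Overdub has no further overlaps.
Full Session starts exactly when Dress Session ends (back-to-back, no overlap), so Dress Session has no further overlaps.
Woodwind Block starts after Full Session ends, so Full Session has no further overlaps.
Full Mixing starts after Woodwind Block ends.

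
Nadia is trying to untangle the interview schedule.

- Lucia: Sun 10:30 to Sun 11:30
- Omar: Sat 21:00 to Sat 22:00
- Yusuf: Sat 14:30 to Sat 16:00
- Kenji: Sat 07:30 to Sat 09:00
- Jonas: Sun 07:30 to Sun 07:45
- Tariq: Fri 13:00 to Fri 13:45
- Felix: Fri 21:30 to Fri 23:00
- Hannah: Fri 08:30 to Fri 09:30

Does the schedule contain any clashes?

No

Sorted by start: Hannah, Tariq, Felix, Kenji, Yusuf, Omar, Jonas, Lucia.
Tariq starts after Hannah ends; Hannah is clear from here.
Felix starts after Tariq ends; Tariq is clear from here.
Kenji starts after Felix ends; Felix is clear from here.
Yusuf starts after Kenji ends; Kenji is clear from here.
Omar starts after Yusuf ends; Yusuf is clear from here.
Jonas starts after Omar ends; Omar is clear from here.
Lucia starts after Jonas ends.
Every pair is clear; the schedule has no overlaps.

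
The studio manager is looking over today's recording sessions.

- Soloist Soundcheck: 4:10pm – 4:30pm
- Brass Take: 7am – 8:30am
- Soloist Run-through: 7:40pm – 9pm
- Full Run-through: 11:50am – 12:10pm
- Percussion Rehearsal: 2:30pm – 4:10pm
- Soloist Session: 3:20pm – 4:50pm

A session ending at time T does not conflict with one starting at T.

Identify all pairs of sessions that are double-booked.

Sorted by start: Brass Take, Full Run-through, Percussion Rehearsal, Soloist Session, Soloist Soundcheck, Soloist Run-through.
Full Run-through starts after Brass Take ends — done with Brass Take.
Percussion Rehearsal starts after Full Run-through ends — done with Full Run-through.
Soloist Session starts before Percussion Rehearsal ends → Percussion Rehearsal and Soloist Session overlap.
Soloist Soundcheck starts exactly when Percussion Rehearsal ends (back-to-back, no overlap) — done with Percussion Rehearsal.
Soloist Soundcheck starts before Soloist Session ends → Soloist Session and Soloist Soundcheck overlap.
Soloist Run-through starts after Soloist Session ends.
Soloist Run-through starts after Soloist Soundcheck ends.

Percussion Rehearsal & Soloist Session, Soloist Session & Soloist Soundcheck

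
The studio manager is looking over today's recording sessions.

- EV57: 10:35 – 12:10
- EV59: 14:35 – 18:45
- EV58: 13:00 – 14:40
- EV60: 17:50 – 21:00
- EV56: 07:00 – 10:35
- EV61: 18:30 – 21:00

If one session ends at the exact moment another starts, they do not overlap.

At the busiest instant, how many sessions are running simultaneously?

Walk through starts and ends in time order (an end at T is processed before a start at T):
07:00 start EV56 → 1
10:35 end EV56 → 0
10:35 start EV57 → 1
12:10 end EV57 → 0
13:00 start EV58 → 1
14:35 start EV59 → 2
14:40 end EV58 → 1
17:50 start EV60 → 2
18:30 start EV61 → 3
18:45 end EV59 → 2
21:00 end EV60 → 1
21:00 end EV61 → 0
Peak is 3, at 18:30 (EV59, EV60, EV61).

3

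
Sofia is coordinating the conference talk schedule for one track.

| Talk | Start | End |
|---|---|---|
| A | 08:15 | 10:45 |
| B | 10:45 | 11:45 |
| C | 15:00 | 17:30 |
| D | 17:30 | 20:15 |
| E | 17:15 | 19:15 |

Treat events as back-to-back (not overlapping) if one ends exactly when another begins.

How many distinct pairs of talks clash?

Sorted by start: A, B, C, E, D.
B starts exactly when A ends (back-to-back, no overlap), so nothing later overlaps A either.
C starts after B ends, so nothing later overlaps B either.
E starts before C ends → C and E overlap.
D starts exactly when C ends (back-to-back, no overlap).
D starts before E ends → E and D overlap.
Overlapping pairs: C & E, D & E — 2 in total.

2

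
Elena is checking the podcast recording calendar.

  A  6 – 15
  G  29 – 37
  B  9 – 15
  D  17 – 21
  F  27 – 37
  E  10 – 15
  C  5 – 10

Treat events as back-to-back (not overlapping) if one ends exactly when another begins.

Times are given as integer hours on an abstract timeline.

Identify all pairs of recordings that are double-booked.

Sorted by start: C, A, B, E, D, F, G.
A starts before C ends → C and A overlap.
B starts before C ends → C and B overlap.
E starts exactly when C ends (back-to-back, no overlap); C is clear from here.
B starts before A ends → A and B overlap.
E starts before A ends → A and E overlap.
D starts after A ends; A is clear from here.
E starts before B ends → B and E overlap.
D starts after B ends; B is clear from here.
D starts after E ends; E is clear from here.
F starts after D ends; D is clear from here.
G starts before F ends → F and G overlap.

A & B, A & C, A & E, B & C, B & E, F & G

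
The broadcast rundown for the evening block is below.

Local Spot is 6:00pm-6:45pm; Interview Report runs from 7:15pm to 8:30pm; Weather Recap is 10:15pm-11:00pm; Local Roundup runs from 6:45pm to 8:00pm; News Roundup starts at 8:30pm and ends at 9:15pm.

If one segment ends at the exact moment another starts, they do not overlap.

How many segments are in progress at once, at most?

2

Walk through starts and ends in time order (an end at T is processed before a start at T):
6:00pm start Local Spot → 1
6:45pm end Local Spot → 0
6:45pm start Local Roundup → 1
7:15pm start Interview Report → 2
8:00pm end Local Roundup → 1
8:30pm end Interview Report → 0
8:30pm start News Roundup → 1
9:15pm end News Roundup → 0
10:15pm start Weather Recap → 1
11:00pm end Weather Recap → 0
Peak is 2, at 7:15pm (Interview Report, Local Roundup).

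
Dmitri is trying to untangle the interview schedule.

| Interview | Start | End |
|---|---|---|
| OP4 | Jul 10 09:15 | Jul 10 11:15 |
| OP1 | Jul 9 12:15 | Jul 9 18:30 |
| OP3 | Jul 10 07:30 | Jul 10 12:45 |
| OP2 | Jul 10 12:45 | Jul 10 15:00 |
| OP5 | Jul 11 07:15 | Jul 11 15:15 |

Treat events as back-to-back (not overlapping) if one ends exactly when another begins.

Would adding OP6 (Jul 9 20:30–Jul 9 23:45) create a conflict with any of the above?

No — it doesn't clash with anything

OP1: ends Jul 9 18:30 at or before OP6 starts Jul 9 20:30 → clear.
OP3: starts Jul 10 07:30 at or after OP6 ends Jul 9 23:45 → clear.
OP4: starts Jul 10 09:15 at or after OP6 ends Jul 9 23:45 → clear.
OP2: starts Jul 10 12:45 at or after OP6 ends Jul 9 23:45 → clear.
OP5: starts Jul 11 07:15 at or after OP6 ends Jul 9 23:45 → clear.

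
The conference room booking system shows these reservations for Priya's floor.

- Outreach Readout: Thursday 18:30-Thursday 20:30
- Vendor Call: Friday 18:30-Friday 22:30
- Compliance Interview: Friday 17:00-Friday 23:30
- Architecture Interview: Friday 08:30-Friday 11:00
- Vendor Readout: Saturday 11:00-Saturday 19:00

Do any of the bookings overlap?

Sorted by start: Outreach Readout, Architecture Interview, Compliance Interview, Vendor Call, Vendor Readout.
Architecture Interview starts after Outreach Readout ends — done with Outreach Readout.
Compliance Interview starts after Architecture Interview ends — done with Architecture Interview.
Vendor Call starts before Compliance Interview ends → Compliance Interview and Vendor Call overlap.
That's a conflict, so the schedule is not conflict-free.

Yes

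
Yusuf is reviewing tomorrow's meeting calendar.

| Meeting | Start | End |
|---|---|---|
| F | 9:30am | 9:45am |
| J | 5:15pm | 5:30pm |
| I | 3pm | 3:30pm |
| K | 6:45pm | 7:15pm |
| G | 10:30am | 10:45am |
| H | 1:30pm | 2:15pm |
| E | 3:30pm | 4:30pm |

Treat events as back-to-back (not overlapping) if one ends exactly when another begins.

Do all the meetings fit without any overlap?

Two intervals overlap when each starts before the other ends.
Sorted by start: F, G, H, I, E, J, K.
G starts after F ends, so nothing later overlaps F either.
H starts after G ends, so nothing later overlaps G either.
I starts after H ends, so nothing later overlaps H either.
E starts exactly when I ends (back-to-back, no overlap), so nothing later overlaps I either.
J starts after E ends, so nothing later overlaps E either.
K starts after J ends.
Every pair is clear; the schedule has no overlaps.

Yes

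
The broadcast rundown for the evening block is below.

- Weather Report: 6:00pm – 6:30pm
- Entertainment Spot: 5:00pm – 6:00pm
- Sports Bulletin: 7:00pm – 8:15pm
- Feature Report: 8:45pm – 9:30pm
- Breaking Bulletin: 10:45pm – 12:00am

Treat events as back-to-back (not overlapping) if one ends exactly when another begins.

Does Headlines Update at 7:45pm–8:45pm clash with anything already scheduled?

Yes — it overlaps Sports Bulletin

Entertainment Spot: ends 6:00pm at or before Headlines Update starts 7:45pm → clear.
Weather Report: ends 6:30pm at or before Headlines Update starts 7:45pm → clear.
Sports Bulletin: starts 7:00pm before Headlines Update ends 8:45pm, and ends 8:15pm after Headlines Update starts 7:45pm → overlap.
Feature Report: starts 8:45pm at or after Headlines Update ends 8:45pm → clear.
Breaking Bulletin: starts 10:45pm at or after Headlines Update ends 8:45pm → clear.
Headlines Update overlaps Sports Bulletin.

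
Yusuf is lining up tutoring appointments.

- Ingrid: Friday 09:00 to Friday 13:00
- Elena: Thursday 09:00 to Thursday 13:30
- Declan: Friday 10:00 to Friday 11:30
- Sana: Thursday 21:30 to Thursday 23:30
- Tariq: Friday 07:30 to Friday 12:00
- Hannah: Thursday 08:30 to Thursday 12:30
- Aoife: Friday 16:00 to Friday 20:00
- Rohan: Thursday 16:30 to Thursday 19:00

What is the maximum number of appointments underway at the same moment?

Sort all start/end points and keep a running count:
Thursday 08:30 start Hannah → 1
Thursday 09:00 start Elena → 2
Thursday 12:30 end Hannah → 1
Thursday 13:30 end Elena → 0
Thursday 16:30 start Rohan → 1
Thursday 19:00 end Rohan → 0
Thursday 21:30 start Sana → 1
Thursday 23:30 end Sana → 0
Friday 07:30 start Tariq → 1
Friday 09:00 start Ingrid → 2
Friday 10:00 start Declan → 3
Friday 11:30 end Declan → 2
Friday 12:00 end Tariq → 1
Friday 13:00 end Ingrid → 0
Friday 16:00 start Aoife → 1
Friday 20:00 end Aoife → 0
Peak is 3, at Friday 10:00 (Declan, Ingrid, Tariq).

3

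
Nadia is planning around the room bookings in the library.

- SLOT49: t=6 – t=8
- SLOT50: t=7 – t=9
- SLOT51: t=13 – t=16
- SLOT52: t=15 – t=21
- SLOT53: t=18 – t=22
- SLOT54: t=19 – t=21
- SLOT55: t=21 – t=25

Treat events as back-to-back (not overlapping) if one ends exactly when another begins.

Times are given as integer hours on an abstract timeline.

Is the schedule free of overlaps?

No

Check each pair: they overlap iff neither finishes before the other starts.
Sorted by start: SLOT49, SLOT50, SLOT51, SLOT52, SLOT53, SLOT54, SLOT55.
SLOT50 starts before SLOT49 ends → SLOT49 and SLOT50 overlap.
That's a conflict, so the schedule is not conflict-free.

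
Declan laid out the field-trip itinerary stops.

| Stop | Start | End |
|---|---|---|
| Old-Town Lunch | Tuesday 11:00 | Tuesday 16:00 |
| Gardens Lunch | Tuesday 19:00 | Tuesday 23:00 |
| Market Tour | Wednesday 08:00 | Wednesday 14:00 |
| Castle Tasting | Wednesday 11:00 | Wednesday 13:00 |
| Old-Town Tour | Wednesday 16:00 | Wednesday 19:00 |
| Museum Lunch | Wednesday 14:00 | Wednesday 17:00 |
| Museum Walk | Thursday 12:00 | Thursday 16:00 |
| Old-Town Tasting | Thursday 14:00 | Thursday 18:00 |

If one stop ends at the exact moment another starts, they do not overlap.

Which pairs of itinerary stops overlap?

Castle Tasting & Market Tour, Museum Lunch & Old-Town Tour, Museum Walk & Old-Town Tasting

Sorted by start: Old-Town Lunch, Gardens Lunch, Market Tour, Castle Tasting, Museum Lunch, Old-Town Tour, Museum Walk, Old-Town Tasting.
Gardens Lunch starts after Old-Town Lunch ends, so nothing later overlaps Old-Town Lunch either.
Market Tour starts after Gardens Lunch ends, so nothing later overlaps Gardens Lunch either.
Castle Tasting starts before Market Tour ends → Market Tour and Castle Tasting overlap.
Museum Lunch starts exactly when Market Tour ends (back-to-back, no overlap), so nothing later overlaps Market Tour either.
Museum Lunch starts after Castle Tasting ends, so nothing later overlaps Castle Tasting either.
Old-Town Tour starts before Museum Lunch ends → Museum Lunch and Old-Town Tour overlap.
Museum Walk starts after Museum Lunch ends, so nothing later overlaps Museum Lunch either.
Museum Walk starts after Old-Town Tour ends, so nothing later overlaps Old-Town Tour either.
Old-Town Tasting starts before Museum Walk ends → Museum Walk and Old-Town Tasting overlap.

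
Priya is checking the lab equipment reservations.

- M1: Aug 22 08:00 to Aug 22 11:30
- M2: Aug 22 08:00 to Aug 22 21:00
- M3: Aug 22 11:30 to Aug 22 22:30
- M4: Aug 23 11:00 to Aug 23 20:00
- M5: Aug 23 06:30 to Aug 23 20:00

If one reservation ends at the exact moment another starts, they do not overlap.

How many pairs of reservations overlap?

Sorted by start: M1, M2, M3, M5, M4.
M2 starts before M1 ends → M1 and M2 overlap.
M3 starts exactly when M1 ends (back-to-back, no overlap); M1 is clear from here.
M3 starts before M2 ends → M2 and M3 overlap.
M5 starts after M2 ends; M2 is clear from here.
M5 starts after M3 ends; M3 is clear from here.
M4 starts before M5 ends → M5 and M4 overlap.
Overlapping pairs: M1 & M2, M2 & M3, M4 & M5 — 3 in total.

3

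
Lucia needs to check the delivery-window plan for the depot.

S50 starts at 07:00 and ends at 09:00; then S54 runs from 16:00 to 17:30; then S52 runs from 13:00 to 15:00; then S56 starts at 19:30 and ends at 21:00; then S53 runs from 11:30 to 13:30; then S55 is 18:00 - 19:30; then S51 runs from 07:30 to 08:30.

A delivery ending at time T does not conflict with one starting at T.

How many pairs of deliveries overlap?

Sorted by start: S50, S51, S53, S52, S54, S55, S56.
S51 starts before S50 ends → S50 and S51 overlap.
S53 starts after S50 ends, so S50 has no further overlaps.
S53 starts after S51 ends, so S51 has no further overlaps.
S52 starts before S53 ends → S53 and S52 overlap.
S54 starts after S53 ends, so S53 has no further overlaps.
S54 starts after S52 ends, so S52 has no further overlaps.
S55 starts after S54 ends, so S54 has no further overlaps.
S56 starts exactly when S55 ends (back-to-back, no overlap).
Overlapping pairs: S50 & S51, S52 & S53 — 2 in total.

2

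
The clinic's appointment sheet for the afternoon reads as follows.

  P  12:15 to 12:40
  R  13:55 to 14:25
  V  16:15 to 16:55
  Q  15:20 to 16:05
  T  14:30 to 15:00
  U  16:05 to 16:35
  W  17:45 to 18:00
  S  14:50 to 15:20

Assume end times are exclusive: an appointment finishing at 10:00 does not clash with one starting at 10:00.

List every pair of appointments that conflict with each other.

S & T, U & V

Sorted by start: P, R, T, S, Q, U, V, W.
R starts after P ends; P is clear from here.
T starts after R ends; R is clear from here.
S starts before T ends → T and S overlap.
Q starts after T ends; T is clear from here.
Q starts exactly when S ends (back-to-back, no overlap); S is clear from here.
U starts exactly when Q ends (back-to-back, no overlap); Q is clear from here.
V starts before U ends → U and V overlap.
W starts after U ends.
W starts after V ends.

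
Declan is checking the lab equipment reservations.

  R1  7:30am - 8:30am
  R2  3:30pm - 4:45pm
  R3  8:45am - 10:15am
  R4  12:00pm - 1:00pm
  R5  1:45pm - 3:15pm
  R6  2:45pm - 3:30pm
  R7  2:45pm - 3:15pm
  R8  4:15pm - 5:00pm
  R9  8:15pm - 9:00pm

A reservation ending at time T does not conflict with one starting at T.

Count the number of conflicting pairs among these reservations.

4

Sorted by start: R1, R3, R4, R5, R6, R7, R2, R8, R9.
R3 starts after R1 ends — done with R1.
R4 starts after R3 ends — done with R3.
R5 starts after R4 ends — done with R4.
R6 starts before R5 ends → R5 and R6 overlap.
R7 starts before R5 ends → R5 and R7 overlap.
R2 starts after R5 ends — done with R5.
R7 starts before R6 ends → R6 and R7 overlap.
R2 starts exactly when R6 ends (back-to-back, no overlap) — done with R6.
R2 starts after R7 ends — done with R7.
R8 starts before R2 ends → R2 and R8 overlap.
R9 starts after R2 ends.
R9 starts after R8 ends.
Overlapping pairs: R2 & R8, R5 & R6, R5 & R7, R6 & R7 — 4 in total.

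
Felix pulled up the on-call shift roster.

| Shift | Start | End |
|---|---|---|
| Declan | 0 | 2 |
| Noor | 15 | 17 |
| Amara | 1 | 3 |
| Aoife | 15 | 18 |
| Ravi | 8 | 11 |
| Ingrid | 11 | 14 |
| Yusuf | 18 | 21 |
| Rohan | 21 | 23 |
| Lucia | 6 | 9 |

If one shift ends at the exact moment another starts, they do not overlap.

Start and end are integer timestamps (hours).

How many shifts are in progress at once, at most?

Sort all start/end points and keep a running count:
0 start Declan → 1
1 start Amara → 2
2 end Declan → 1
3 end Amara → 0
6 start Lucia → 1
8 start Ravi → 2
9 end Lucia → 1
11 end Ravi → 0
11 start Ingrid → 1
14 end Ingrid → 0
15 start Aoife → 1
15 start Noor → 2
17 end Noor → 1
18 end Aoife → 0
18 start Yusuf → 1
21 end Yusuf → 0
21 start Rohan → 1
23 end Rohan → 0
Peak is 2, at 1 (Amara, Declan).

2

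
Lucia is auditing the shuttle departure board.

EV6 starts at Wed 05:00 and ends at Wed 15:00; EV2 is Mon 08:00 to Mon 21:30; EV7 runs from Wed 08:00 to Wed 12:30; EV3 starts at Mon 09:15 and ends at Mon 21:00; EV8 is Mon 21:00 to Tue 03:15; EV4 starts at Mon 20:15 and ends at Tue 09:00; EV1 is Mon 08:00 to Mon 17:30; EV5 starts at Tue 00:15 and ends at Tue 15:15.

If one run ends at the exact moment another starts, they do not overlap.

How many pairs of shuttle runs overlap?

10

Two intervals overlap when each starts before the other ends.
Sorted by start: EV1, EV2, EV3, EV4, EV8, EV5, EV6, EV7.
EV2 starts before EV1 ends → EV1 and EV2 overlap.
EV3 starts before EV1 ends → EV1 and EV3 overlap.
EV4 starts after EV1 ends; EV1 is clear from here.
EV3 starts before EV2 ends → EV2 and EV3 overlap.
EV4 starts before EV2 ends → EV2 and EV4 overlap.
EV8 starts before EV2 ends → EV2 and EV8 overlap.
EV5 starts after EV2 ends; EV2 is clear from here.
EV4 starts before EV3 ends → EV3 and EV4 overlap.
EV8 starts exactly when EV3 ends (back-to-back, no overlap); EV3 is clear from here.
EV8 starts before EV4 ends → EV4 and EV8 overlap.
EV5 starts before EV4 ends → EV4 and EV5 overlap.
EV6 starts after EV4 ends; EV4 is clear from here.
EV5 starts before EV8 ends → EV8 and EV5 overlap.
EV6 starts after EV8 ends; EV8 is clear from here.
EV6 starts after EV5 ends; EV5 is clear from here.
EV7 starts before EV6 ends → EV6 and EV7 overlap.
Overlapping pairs: EV1 & EV2, EV1 & EV3, EV2 & EV3, EV2 & EV4, EV2 & EV8, EV3 & EV4, EV4 & EV5, EV4 & EV8, EV5 & EV8, EV6 & EV7 — 10 in total.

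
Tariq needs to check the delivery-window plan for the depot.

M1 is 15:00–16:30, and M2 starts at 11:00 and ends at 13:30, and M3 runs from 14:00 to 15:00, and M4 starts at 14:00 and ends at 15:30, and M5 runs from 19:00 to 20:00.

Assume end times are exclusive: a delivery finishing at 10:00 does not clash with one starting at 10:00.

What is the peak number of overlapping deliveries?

Sort all start/end points and keep a running count:
11:00 start M2 → 1
13:30 end M2 → 0
14:00 start M3 → 1
14:00 start M4 → 2
15:00 end M3 → 1
15:00 start M1 → 2
15:30 end M4 → 1
16:30 end M1 → 0
19:00 start M5 → 1
20:00 end M5 → 0
Peak is 2, at 14:00 (M3, M4).

2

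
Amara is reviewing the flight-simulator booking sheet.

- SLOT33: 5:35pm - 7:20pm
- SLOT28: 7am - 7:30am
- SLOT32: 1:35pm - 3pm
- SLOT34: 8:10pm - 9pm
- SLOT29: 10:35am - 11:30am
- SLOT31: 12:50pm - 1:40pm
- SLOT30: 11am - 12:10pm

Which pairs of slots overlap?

Sorted by start: SLOT28, SLOT29, SLOT30, SLOT31, SLOT32, SLOT33, SLOT34.
SLOT29 starts after SLOT28 ends; SLOT28 is clear from here.
SLOT30 starts before SLOT29 ends → SLOT29 and SLOT30 overlap.
SLOT31 starts after SLOT29 ends; SLOT29 is clear from here.
SLOT31 starts after SLOT30 ends; SLOT30 is clear from here.
SLOT32 starts before SLOT31 ends → SLOT31 and SLOT32 overlap.
SLOT33 starts after SLOT31 ends; SLOT31 is clear from here.
SLOT33 starts after SLOT32 ends; SLOT32 is clear from here.
SLOT34 starts after SLOT33 ends.

SLOT29 & SLOT30, SLOT31 & SLOT32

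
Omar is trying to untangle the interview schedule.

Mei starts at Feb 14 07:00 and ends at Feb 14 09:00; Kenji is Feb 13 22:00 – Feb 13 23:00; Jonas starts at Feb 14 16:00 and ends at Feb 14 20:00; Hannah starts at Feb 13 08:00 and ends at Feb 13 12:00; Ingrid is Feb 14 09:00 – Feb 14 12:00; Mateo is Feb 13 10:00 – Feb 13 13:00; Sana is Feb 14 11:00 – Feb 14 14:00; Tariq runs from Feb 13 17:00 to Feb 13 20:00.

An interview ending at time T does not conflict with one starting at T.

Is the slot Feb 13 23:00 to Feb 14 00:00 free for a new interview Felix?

Hannah: ends Feb 13 12:00 at or before Felix starts Feb 13 23:00 → clear.
Mateo: ends Feb 13 13:00 at or before Felix starts Feb 13 23:00 → clear.
Tariq: ends Feb 13 20:00 at or before Felix starts Feb 13 23:00 → clear.
Kenji: ends Feb 13 23:00 at or before Felix starts Feb 13 23:00 → clear.
Mei: starts Feb 14 07:00 at or after Felix ends Feb 14 00:00 → clear.
Ingrid: starts Feb 14 09:00 at or after Felix ends Feb 14 00:00 → clear.
Sana: starts Feb 14 11:00 at or after Felix ends Feb 14 00:00 → clear.
Jonas: starts Feb 14 16:00 at or after Felix ends Feb 14 00:00 → clear.

Yes — the slot is free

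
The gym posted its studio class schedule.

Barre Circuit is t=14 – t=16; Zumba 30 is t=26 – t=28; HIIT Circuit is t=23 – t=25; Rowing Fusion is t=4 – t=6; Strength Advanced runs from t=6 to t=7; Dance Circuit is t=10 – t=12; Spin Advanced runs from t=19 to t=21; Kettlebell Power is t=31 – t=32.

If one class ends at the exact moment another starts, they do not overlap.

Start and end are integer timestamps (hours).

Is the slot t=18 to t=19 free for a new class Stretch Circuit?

Rowing Fusion: ends t=6 at or before Stretch Circuit starts t=18 → clear.
Strength Advanced: ends t=7 at or before Stretch Circuit starts t=18 → clear.
Dance Circuit: ends t=12 at or before Stretch Circuit starts t=18 → clear.
Barre Circuit: ends t=16 at or before Stretch Circuit starts t=18 → clear.
Spin Advanced: starts t=19 at or after Stretch Circuit ends t=19 → clear.
HIIT Circuit: starts t=23 at or after Stretch Circuit ends t=19 → clear.
Zumba 30: starts t=26 at or after Stretch Circuit ends t=19 → clear.
Kettlebell Power: starts t=31 at or after Stretch Circuit ends t=19 → clear.

Yes — the slot is free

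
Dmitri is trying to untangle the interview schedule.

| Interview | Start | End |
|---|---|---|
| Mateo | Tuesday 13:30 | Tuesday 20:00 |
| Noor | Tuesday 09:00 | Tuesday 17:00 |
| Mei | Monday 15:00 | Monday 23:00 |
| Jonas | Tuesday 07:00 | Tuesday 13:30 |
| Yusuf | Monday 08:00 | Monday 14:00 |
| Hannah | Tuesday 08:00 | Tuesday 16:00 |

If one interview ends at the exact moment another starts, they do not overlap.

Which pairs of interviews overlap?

Sorted by start: Yusuf, Mei, Jonas, Hannah, Noor, Mateo.
Mei starts after Yusuf ends — done with Yusuf.
Jonas starts after Mei ends — done with Mei.
Hannah starts before Jonas ends → Jonas and Hannah overlap.
Noor starts before Jonas ends → Jonas and Noor overlap.
Mateo starts exactly when Jonas ends (back-to-back, no overlap).
Noor starts before Hannah ends → Hannah and Noor overlap.
Mateo starts before Hannah ends → Hannah and Mateo overlap.
Mateo starts before Noor ends → Noor and Mateo overlap.

Hannah & Jonas, Hannah & Mateo, Hannah & Noor, Jonas & Noor, Mateo & Noor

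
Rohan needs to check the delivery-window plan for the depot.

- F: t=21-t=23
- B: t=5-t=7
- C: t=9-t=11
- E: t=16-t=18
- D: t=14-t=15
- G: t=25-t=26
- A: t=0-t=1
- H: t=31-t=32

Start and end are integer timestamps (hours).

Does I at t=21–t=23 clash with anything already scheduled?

A: ends t=1 at or before I starts t=21 → clear.
B: ends t=7 at or before I starts t=21 → clear.
C: ends t=11 at or before I starts t=21 → clear.
D: ends t=15 at or before I starts t=21 → clear.
E: ends t=18 at or before I starts t=21 → clear.
F: starts t=21 before I ends t=23, and ends t=23 after I starts t=21 → overlap.
G: starts t=25 at or after I ends t=23 → clear.
H: starts t=31 at or after I ends t=23 → clear.
I overlaps F.

Yes — it overlaps F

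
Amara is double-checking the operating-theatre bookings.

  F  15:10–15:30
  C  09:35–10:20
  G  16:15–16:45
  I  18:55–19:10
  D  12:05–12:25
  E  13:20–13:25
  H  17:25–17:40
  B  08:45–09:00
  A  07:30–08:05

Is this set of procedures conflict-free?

Check each pair: they overlap iff neither finishes before the other starts.
Sorted by start: A, B, C, D, E, F, G, H, I.
B starts after A ends — done with A.
C starts after B ends — done with B.
D starts after C ends — done with C.
E starts after D ends — done with D.
F starts after E ends — done with E.
G starts after F ends — done with F.
H starts after G ends — done with G.
I starts after H ends.
Every pair is clear; the schedule has no overlaps.

Yes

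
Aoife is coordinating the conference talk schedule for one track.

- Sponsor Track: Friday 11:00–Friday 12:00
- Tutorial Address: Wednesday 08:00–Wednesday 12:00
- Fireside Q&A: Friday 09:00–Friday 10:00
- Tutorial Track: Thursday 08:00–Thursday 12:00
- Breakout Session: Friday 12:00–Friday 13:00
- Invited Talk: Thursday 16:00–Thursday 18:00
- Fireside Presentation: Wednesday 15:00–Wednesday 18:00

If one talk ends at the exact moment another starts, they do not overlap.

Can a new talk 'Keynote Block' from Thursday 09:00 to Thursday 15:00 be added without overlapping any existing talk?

No — it overlaps Tutorial Track

Tutorial Address: ends Wednesday 12:00 at or before Keynote Block starts Thursday 09:00 → clear.
Fireside Presentation: ends Wednesday 18:00 at or before Keynote Block starts Thursday 09:00 → clear.
Tutorial Track: starts Thursday 08:00 before Keynote Block ends Thursday 15:00, and ends Thursday 12:00 after Keynote Block starts Thursday 09:00 → overlap.
Invited Talk: starts Thursday 16:00 at or after Keynote Block ends Thursday 15:00 → clear.
Fireside Q&A: starts Friday 09:00 at or after Keynote Block ends Thursday 15:00 → clear.
Sponsor Track: starts Friday 11:00 at or after Keynote Block ends Thursday 15:00 → clear.
Breakout Session: starts Friday 12:00 at or after Keynote Block ends Thursday 15:00 → clear.
Keynote Block overlaps Tutorial Track.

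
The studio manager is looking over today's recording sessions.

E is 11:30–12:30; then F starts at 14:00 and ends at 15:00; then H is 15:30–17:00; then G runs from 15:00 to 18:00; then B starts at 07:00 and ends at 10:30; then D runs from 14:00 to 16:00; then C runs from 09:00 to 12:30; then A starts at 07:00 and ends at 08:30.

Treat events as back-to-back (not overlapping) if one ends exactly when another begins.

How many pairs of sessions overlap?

7

Sorted by start: A, B, C, E, D, F, G, H.
B starts before A ends → A and B overlap.
C starts after A ends — done with A.
C starts before B ends → B and C overlap.
E starts after B ends — done with B.
E starts before C ends → C and E overlap.
D starts after C ends — done with C.
D starts after E ends — done with E.
F starts before D ends → D and F overlap.
G starts before D ends → D and G overlap.
H starts before D ends → D and H overlap.
G starts exactly when F ends (back-to-back, no overlap) — done with F.
H starts before G ends → G and H overlap.
Overlapping pairs: A & B, B & C, C & E, D & F, D & G, D & H, G & H — 7 in total.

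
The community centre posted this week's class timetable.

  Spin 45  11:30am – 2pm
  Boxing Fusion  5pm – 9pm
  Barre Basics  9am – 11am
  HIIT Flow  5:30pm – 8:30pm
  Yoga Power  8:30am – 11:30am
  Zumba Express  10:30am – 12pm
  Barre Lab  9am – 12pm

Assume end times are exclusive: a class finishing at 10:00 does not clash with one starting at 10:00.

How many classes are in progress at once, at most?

Sweep the timeline, counting +1 at each start and −1 at each end (ends before starts at a tie):
8:30am start Yoga Power → 1
9am start Barre Basics → 2
9am start Barre Lab → 3
10:30am start Zumba Express → 4
11am end Barre Basics → 3
11:30am end Yoga Power → 2
11:30am start Spin 45 → 3
12pm end Barre Lab → 2
12pm end Zumba Express → 1
2pm end Spin 45 → 0
5pm start Boxing Fusion → 1
5:30pm start HIIT Flow → 2
8:30pm end HIIT Flow → 1
9pm end Boxing Fusion → 0
Peak is 4, at 10:30am (Barre Basics, Barre Lab, Yoga Power, Zumba Express).

4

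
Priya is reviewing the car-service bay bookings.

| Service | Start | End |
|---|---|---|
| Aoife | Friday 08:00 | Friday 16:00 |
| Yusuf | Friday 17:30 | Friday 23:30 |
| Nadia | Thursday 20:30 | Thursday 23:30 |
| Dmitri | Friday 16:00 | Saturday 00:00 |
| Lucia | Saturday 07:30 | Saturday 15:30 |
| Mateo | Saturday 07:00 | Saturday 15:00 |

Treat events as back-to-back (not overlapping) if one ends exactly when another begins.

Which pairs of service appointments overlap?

Dmitri & Yusuf, Lucia & Mateo

Two intervals overlap when each starts before the other ends.
Sorted by start: Nadia, Aoife, Dmitri, Yusuf, Mateo, Lucia.
Aoife starts after Nadia ends; Nadia is clear from here.
Dmitri starts exactly when Aoife ends (back-to-back, no overlap); Aoife is clear from here.
Yusuf starts before Dmitri ends → Dmitri and Yusuf overlap.
Mateo starts after Dmitri ends; Dmitri is clear from here.
Mateo starts after Yusuf ends; Yusuf is clear from here.
Lucia starts before Mateo ends → Mateo and Lucia overlap.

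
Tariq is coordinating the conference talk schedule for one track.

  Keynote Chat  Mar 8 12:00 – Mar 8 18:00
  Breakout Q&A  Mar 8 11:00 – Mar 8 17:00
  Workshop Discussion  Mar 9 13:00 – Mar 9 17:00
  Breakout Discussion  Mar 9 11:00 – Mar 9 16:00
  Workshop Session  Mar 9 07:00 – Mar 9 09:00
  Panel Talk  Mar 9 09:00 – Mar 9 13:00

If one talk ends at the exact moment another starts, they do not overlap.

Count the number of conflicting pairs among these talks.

3

Check each pair: they overlap iff neither finishes before the other starts.
Sorted by start: Breakout Q&A, Keynote Chat, Workshop Session, Panel Talk, Breakout Discussion, Workshop Discussion.
Keynote Chat starts before Breakout Q&A ends → Breakout Q&A and Keynote Chat overlap.
Workshop Session starts after Breakout Q&A ends; Breakout Q&A is clear from here.
Workshop Session starts after Keynote Chat ends; Keynote Chat is clear from here.
Panel Talk starts exactly when Workshop Session ends (back-to-back, no overlap); Workshop Session is clear from here.
Breakout Discussion starts before Panel Talk ends → Panel Talk and Breakout Discussion overlap.
Workshop Discussion starts exactly when Panel Talk ends (back-to-back, no overlap).
Workshop Discussion starts before Breakout Discussion ends → Breakout Discussion and Workshop Discussion overlap.
Overlapping pairs: Breakout Discussion & Panel Talk, Breakout Discussion & Workshop Discussion, Breakout Q&A & Keynote Chat — 3 in total.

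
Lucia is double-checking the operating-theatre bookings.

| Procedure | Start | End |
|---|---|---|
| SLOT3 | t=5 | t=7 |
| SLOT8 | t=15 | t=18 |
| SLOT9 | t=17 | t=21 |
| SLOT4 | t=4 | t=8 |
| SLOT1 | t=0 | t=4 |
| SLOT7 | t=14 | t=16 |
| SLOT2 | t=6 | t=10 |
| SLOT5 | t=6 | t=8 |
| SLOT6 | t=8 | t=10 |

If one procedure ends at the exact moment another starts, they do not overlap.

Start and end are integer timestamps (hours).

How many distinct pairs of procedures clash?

Sorted by start: SLOT1, SLOT4, SLOT3, SLOT2, SLOT5, SLOT6, SLOT7, SLOT8, SLOT9.
SLOT4 starts exactly when SLOT1 ends (back-to-back, no overlap), so SLOT1 has no further overlaps.
SLOT3 starts before SLOT4 ends → SLOT4 and SLOT3 overlap.
SLOT2 starts before SLOT4 ends → SLOT4 and SLOT2 overlap.
SLOT5 starts before SLOT4 ends → SLOT4 and SLOT5 overlap.
SLOT6 starts exactly when SLOT4 ends (back-to-back, no overlap), so SLOT4 has no further overlaps.
SLOT2 starts before SLOT3 ends → SLOT3 and SLOT2 overlap.
SLOT5 starts before SLOT3 ends → SLOT3 and SLOT5 overlap.
SLOT6 starts after SLOT3 ends, so SLOT3 has no further overlaps.
SLOT5 starts before SLOT2 ends → SLOT2 and SLOT5 overlap.
SLOT6 starts before SLOT2 ends → SLOT2 and SLOT6 overlap.
SLOT7 starts after SLOT2 ends, so SLOT2 has no further overlaps.
SLOT6 starts exactly when SLOT5 ends (back-to-back, no overlap), so SLOT5 has no further overlaps.
SLOT7 starts after SLOT6 ends, so SLOT6 has no further overlaps.
SLOT8 starts before SLOT7 ends → SLOT7 and SLOT8 overlap.
SLOT9 starts after SLOT7 ends.
SLOT9 starts before SLOT8 ends → SLOT8 and SLOT9 overlap.
Overlapping pairs: SLOT2 & SLOT3, SLOT2 & SLOT4, SLOT2 & SLOT5, SLOT2 & SLOT6, SLOT3 & SLOT4, SLOT3 & SLOT5, SLOT4 & SLOT5, SLOT7 & SLOT8, SLOT8 & SLOT9 — 9 in total.

9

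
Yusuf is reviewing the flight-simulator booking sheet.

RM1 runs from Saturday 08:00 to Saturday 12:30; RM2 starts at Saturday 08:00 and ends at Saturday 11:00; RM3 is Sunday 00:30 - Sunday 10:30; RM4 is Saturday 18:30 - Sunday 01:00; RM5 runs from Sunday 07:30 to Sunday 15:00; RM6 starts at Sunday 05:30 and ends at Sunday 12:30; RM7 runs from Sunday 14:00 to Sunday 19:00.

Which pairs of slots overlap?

RM1 & RM2, RM3 & RM4, RM3 & RM5, RM3 & RM6, RM5 & RM6, RM5 & RM7

Check each pair: they overlap iff neither finishes before the other starts.
Sorted by start: RM1, RM2, RM4, RM3, RM6, RM5, RM7.
RM2 starts before RM1 ends → RM1 and RM2 overlap.
RM4 starts after RM1 ends; RM1 is clear from here.
RM4 starts after RM2 ends; RM2 is clear from here.
RM3 starts before RM4 ends → RM4 and RM3 overlap.
RM6 starts after RM4 ends; RM4 is clear from here.
RM6 starts before RM3 ends → RM3 and RM6 overlap.
RM5 starts before RM3 ends → RM3 and RM5 overlap.
RM7 starts after RM3 ends.
RM5 starts before RM6 ends → RM6 and RM5 overlap.
RM7 starts after RM6 ends.
RM7 starts before RM5 ends → RM5 and RM7 overlap.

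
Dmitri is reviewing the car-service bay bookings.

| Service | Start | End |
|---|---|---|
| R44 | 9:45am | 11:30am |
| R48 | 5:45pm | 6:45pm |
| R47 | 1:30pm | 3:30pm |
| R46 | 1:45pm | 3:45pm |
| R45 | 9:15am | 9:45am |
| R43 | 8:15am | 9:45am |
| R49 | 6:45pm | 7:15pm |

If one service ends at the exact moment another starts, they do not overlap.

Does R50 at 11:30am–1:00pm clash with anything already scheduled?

R43: ends 9:45am at or before R50 starts 11:30am → clear.
R45: ends 9:45am at or before R50 starts 11:30am → clear.
R44: ends 11:30am at or before R50 starts 11:30am → clear.
R47: starts 1:30pm at or after R50 ends 1:00pm → clear.
R46: starts 1:45pm at or after R50 ends 1:00pm → clear.
R48: starts 5:45pm at or after R50 ends 1:00pm → clear.
R49: starts 6:45pm at or after R50 ends 1:00pm → clear.

No — it doesn't clash with anything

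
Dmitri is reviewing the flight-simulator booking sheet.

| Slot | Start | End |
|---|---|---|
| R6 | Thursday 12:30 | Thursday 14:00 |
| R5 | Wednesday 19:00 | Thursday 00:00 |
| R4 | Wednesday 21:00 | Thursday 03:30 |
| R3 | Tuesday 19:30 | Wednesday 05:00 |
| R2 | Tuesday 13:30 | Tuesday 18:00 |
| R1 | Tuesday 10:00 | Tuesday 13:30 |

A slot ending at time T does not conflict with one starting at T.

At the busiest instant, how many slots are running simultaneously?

Sweep the timeline, counting +1 at each start and −1 at each end (ends before starts at a tie):
Tuesday 10:00 start R1 → 1
Tuesday 13:30 end R1 → 0
Tuesday 13:30 start R2 → 1
Tuesday 18:00 end R2 → 0
Tuesday 19:30 start R3 → 1
Wednesday 05:00 end R3 → 0
Wednesday 19:00 start R5 → 1
Wednesday 21:00 start R4 → 2
Thursday 00:00 end R5 → 1
Thursday 03:30 end R4 → 0
Thursday 12:30 start R6 → 1
Thursday 14:00 end R6 → 0
Peak is 2, at Wednesday 21:00 (R4, R5).

2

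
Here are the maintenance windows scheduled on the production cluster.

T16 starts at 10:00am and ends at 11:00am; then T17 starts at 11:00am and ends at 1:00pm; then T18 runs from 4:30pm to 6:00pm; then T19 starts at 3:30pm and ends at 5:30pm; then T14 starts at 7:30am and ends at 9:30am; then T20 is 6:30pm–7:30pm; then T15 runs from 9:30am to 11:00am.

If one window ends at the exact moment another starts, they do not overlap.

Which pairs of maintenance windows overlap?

Sorted by start: T14, T15, T16, T17, T19, T18, T20.
T15 starts exactly when T14 ends (back-to-back, no overlap) — done with T14.
T16 starts before T15 ends → T15 and T16 overlap.
T17 starts exactly when T15 ends (back-to-back, no overlap) — done with T15.
T17 starts exactly when T16 ends (back-to-back, no overlap) — done with T16.
T19 starts after T17 ends — done with T17.
T18 starts before T19 ends → T19 and T18 overlap.
T20 starts after T19 ends.
T20 starts after T18 ends.

T15 & T16, T18 & T19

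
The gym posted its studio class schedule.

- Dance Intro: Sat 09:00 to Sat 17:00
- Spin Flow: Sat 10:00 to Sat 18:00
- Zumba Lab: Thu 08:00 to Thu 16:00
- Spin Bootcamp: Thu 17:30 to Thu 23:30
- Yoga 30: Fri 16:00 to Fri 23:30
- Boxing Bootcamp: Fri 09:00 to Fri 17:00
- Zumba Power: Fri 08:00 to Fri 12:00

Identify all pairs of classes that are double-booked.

Boxing Bootcamp & Yoga 30, Boxing Bootcamp & Zumba Power, Dance Intro & Spin Flow

Two intervals overlap when each starts before the other ends.
Sorted by start: Zumba Lab, Spin Bootcamp, Zumba Power, Boxing Bootcamp, Yoga 30, Dance Intro, Spin Flow.
Spin Bootcamp starts after Zumba Lab ends, so nothing later overlaps Zumba Lab either.
Zumba Power starts after Spin Bootcamp ends, so nothing later overlaps Spin Bootcamp either.
Boxing Bootcamp starts before Zumba Power ends → Zumba Power and Boxing Bootcamp overlap.
Yoga 30 starts after Zumba Power ends, so nothing later overlaps Zumba Power either.
Yoga 30 starts before Boxing Bootcamp ends → Boxing Bootcamp and Yoga 30 overlap.
Dance Intro starts after Boxing Bootcamp ends, so nothing later overlaps Boxing Bootcamp either.
Dance Intro starts after Yoga 30 ends, so nothing later overlaps Yoga 30 either.
Spin Flow starts before Dance Intro ends → Dance Intro and Spin Flow overlap.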